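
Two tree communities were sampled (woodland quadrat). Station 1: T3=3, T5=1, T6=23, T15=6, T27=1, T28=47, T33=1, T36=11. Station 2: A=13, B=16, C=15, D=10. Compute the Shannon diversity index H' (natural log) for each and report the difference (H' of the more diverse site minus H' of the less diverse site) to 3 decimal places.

Station 1: N=93, proportions 0.032258, 0.010753, 0.247312, 0.064516, 0.010753, 0.505376, 0.010753, 0.11828, giving H' = 1.376723 (working shown to 6 dp, full precision carried).
Station 2: N=54, proportions 0.240741, 0.296296, 0.277778, 0.185185, giving H' = 1.371348.
Difference = |1.376723 − 1.371348| = 0.005375, i.e. 0.005 to 3 decimal places.

0.005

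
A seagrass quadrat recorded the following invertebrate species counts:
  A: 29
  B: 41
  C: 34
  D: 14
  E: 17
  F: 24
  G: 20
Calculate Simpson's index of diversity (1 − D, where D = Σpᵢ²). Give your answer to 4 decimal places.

Total N = 29+41+34+14+17+24+20 = 179, so the proportions are 0.162011, 0.22905, 0.189944, 0.078212, 0.094972, 0.134078, 0.111732 (working shown to 6 dp, full precision carried).
D = 0.162011² + 0.22905² + 0.189944² + 0.078212² + 0.094972² + 0.134078² + 0.111732² = 0.026248 + 0.052464 + 0.036079 + 0.006117 + 0.009020 + 0.017977 + 0.012484 = 0.160388.
So 1 − D = 0.839612, i.e. 0.8396 to 4 decimal places.

0.8396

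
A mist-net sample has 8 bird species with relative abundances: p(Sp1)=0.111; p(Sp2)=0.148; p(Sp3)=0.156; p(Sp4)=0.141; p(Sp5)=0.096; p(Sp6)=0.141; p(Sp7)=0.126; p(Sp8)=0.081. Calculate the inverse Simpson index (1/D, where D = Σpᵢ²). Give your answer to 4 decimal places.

7.6937

D = 0.111² + 0.148² + 0.156² + 0.141² + 0.096² + 0.141² + 0.126² + 0.081² = 0.01232100 + 0.02190400 + 0.02433600 + 0.01988100 + 0.00921600 + 0.01988100 + 0.01587600 + 0.00656100 = 0.12997600 (working shown to 8 dp, full precision carried).
So 1/D = 7.693728, i.e. 7.6937 to 4 decimal places.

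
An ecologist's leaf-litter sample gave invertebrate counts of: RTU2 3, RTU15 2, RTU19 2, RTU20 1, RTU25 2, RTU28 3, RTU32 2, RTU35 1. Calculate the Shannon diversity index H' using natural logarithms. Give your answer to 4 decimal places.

Total N = 3+2+2+1+2+3+2+1 = 16, so the proportions are 0.1875, 0.125, 0.125, 0.0625, 0.125, 0.1875, 0.125, 0.0625 (working shown to 6 dp, full precision carried).
Each pᵢ ln pᵢ term: 0.1875×(-1.673976)=-0.313871, 0.125×(-2.079442)=-0.259930, 0.125×(-2.079442)=-0.259930, 0.0625×(-2.772589)=-0.173287, 0.125×(-2.079442)=-0.259930, 0.1875×(-1.673976)=-0.313871, 0.125×(-2.079442)=-0.259930, 0.0625×(-2.772589)=-0.173287.
Sum = -2.014036, so H' = 2.0140.

2.0140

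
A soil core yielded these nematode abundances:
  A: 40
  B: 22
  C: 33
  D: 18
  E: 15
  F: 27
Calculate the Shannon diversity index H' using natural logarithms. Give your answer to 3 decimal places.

Total N = 40+22+33+18+15+27 = 155, so the proportions are 0.25806, 0.14194, 0.2129, 0.11613, 0.09677, 0.17419 (working shown to 5 dp, full precision carried).
Each pᵢ ln pᵢ term: 0.25806×(-1.35455)=-0.34956, 0.14194×(-1.95238)=-0.27711, 0.2129×(-1.54692)=-0.32934, 0.11613×(-2.15305)=-0.25003, 0.09677×(-2.33537)=-0.22600, 0.17419×(-1.74759)=-0.30442.
Sum = -1.73647, so H' = 1.736.

1.736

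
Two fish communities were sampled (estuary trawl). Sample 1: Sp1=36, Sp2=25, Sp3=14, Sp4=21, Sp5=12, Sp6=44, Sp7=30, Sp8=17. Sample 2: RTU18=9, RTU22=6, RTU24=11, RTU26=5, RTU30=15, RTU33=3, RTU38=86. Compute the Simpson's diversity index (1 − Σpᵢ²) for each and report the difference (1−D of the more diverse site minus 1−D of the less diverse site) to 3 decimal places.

0.286

Sample 1: N=199, proportions 0.1809045, 0.1256281, 0.0703518, 0.1055276, 0.0603015, 0.2211055, 0.1507538, 0.0854271, giving 1−D = 0.8528573 (working shown to 7 dp, full precision carried).
Sample 2: N=135, proportions 0.0666667, 0.0444444, 0.0814815, 0.037037, 0.1111111, 0.0222222, 0.637037, giving 1−D = 0.5669136.
Difference = |0.8528573 − 0.5669136| = 0.2859437, i.e. 0.286 to 3 decimal places.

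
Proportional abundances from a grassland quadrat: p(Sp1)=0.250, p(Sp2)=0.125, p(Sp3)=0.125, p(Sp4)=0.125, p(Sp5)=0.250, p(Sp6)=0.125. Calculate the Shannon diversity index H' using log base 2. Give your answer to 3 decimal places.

Each pᵢ log₂ pᵢ term (working shown to 5 dp, full precision carried): 0.25×(-2.00000)=-0.50000, 0.125×(-3.00000)=-0.37500, 0.125×(-3.00000)=-0.37500, 0.125×(-3.00000)=-0.37500, 0.25×(-2.00000)=-0.50000, 0.125×(-3.00000)=-0.37500.
Sum = -2.50000, so H' = 2.500.

2.500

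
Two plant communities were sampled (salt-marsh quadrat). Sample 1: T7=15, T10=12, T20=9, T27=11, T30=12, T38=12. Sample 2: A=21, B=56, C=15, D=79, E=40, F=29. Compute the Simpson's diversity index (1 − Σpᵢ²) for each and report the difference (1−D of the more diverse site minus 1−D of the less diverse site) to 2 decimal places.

0.05

Sample 1: N=71, proportions 0.2113, 0.169, 0.1268, 0.1549, 0.169, 0.169, giving 1−D = 0.8296 (working shown to 4 dp, full precision carried).
Sample 2: N=240, proportions 0.0875, 0.2333, 0.0625, 0.3292, 0.1667, 0.1208, giving 1−D = 0.7833.
Difference = |0.8296 − 0.7833| = 0.0463, i.e. 0.05 to 2 decimal places.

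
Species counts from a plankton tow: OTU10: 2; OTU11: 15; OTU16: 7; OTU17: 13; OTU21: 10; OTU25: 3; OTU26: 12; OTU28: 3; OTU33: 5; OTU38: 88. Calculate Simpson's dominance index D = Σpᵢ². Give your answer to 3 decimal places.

Total N = 2+15+7+13+10+3+12+3+5+88 = 158, so the proportions are 0.01266, 0.09494, 0.0443, 0.08228, 0.06329, 0.01899, 0.07595, 0.01899, 0.03165, 0.55696 (working shown to 5 dp, full precision carried).
D = 0.01266² + 0.09494² + 0.0443² + 0.08228² + 0.06329² + 0.01899² + 0.07595² + 0.01899² + 0.03165² + 0.55696² = 0.00016 + 0.00901 + 0.00196 + 0.00677 + 0.00401 + 0.00036 + 0.00577 + 0.00036 + 0.00100 + 0.31021 = 0.33961.
To 3 decimal places, D = 0.340.

0.340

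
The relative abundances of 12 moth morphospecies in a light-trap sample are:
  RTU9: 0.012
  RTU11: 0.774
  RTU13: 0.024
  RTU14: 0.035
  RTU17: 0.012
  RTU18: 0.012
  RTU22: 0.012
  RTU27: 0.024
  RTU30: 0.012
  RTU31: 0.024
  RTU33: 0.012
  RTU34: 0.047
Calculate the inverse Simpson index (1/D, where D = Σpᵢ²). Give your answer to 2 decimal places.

1.65

D = 0.012² + 0.774² + 0.024² + 0.035² + 0.012² + 0.012² + 0.012² + 0.024² + 0.012² + 0.024² + 0.012² + 0.047² = 0.00014 + 0.59908 + 0.00058 + 0.00123 + 0.00014 + 0.00014 + 0.00014 + 0.00058 + 0.00014 + 0.00058 + 0.00014 + 0.00221 = 0.60510 (working shown to 5 dp, full precision carried).
So 1/D = 1.6526, i.e. 1.65 to 2 decimal places.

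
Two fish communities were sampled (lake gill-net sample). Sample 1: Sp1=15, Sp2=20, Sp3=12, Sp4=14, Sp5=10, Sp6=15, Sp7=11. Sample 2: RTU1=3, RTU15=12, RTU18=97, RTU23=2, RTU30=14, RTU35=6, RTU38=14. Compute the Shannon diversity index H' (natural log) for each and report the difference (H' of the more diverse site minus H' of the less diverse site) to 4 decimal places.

Sample 1: N=97, proportions 0.154639, 0.206186, 0.123711, 0.14433, 0.103093, 0.154639, 0.113402, giving H' = 1.921881 (working shown to 6 dp, full precision carried).
Sample 2: N=148, proportions 0.02027, 0.081081, 0.655405, 0.013514, 0.094595, 0.040541, 0.094595, giving H' = 1.193887.
Difference = |1.921881 − 1.193887| = 0.727994, i.e. 0.7280 to 4 decimal places.

0.7280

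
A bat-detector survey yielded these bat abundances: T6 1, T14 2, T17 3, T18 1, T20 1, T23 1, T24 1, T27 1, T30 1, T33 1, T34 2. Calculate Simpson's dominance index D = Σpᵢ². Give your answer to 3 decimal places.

Total N = 1+2+3+1+1+1+1+1+1+1+2 = 15, so the proportions are 0.06667, 0.13333, 0.2, 0.06667, 0.06667, 0.06667, 0.06667, 0.06667, 0.06667, 0.06667, 0.13333 (working shown to 5 dp, full precision carried).
D = 0.06667² + 0.13333² + 0.2² + 0.06667² + 0.06667² + 0.06667² + 0.06667² + 0.06667² + 0.06667² + 0.06667² + 0.13333² = 0.00444 + 0.01778 + 0.04000 + 0.00444 + 0.00444 + 0.00444 + 0.00444 + 0.00444 + 0.00444 + 0.00444 + 0.01778 = 0.11111.
To 3 decimal places, D = 0.111.

0.111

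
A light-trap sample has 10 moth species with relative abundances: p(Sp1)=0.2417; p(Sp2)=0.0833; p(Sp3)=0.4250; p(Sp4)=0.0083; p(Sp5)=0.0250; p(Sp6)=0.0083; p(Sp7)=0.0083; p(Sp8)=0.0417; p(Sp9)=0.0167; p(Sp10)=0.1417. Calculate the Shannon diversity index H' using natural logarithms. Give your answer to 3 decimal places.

Each pᵢ ln pᵢ term (working shown to 5 dp, full precision carried): 0.2417×(-1.42006)=-0.34323, 0.0833×(-2.48531)=-0.20703, 0.425×(-0.85567)=-0.36366, 0.0083×(-4.79150)=-0.03977, 0.025×(-3.68888)=-0.09222, 0.0083×(-4.79150)=-0.03977, 0.0083×(-4.79150)=-0.03977, 0.0417×(-3.17725)=-0.13249, 0.0167×(-4.09235)=-0.06834, 0.1417×(-1.95404)=-0.27689.
Sum = -1.60316, so H' = 1.603.

1.603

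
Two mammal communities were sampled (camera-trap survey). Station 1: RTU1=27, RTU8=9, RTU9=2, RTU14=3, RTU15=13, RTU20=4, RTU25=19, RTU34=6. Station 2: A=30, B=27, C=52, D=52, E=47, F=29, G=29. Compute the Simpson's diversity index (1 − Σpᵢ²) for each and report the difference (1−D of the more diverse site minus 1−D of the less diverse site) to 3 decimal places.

0.050

Station 1: N=83, proportions 0.3253, 0.10843, 0.0241, 0.03614, 0.15663, 0.04819, 0.22892, 0.07229, giving 1−D = 0.79605 (working shown to 5 dp, full precision carried).
Station 2: N=266, proportions 0.11278, 0.1015, 0.19549, 0.19549, 0.17669, 0.10902, 0.10902, giving 1−D = 0.84555.
Difference = |0.79605 − 0.84555| = 0.04950, i.e. 0.050 to 3 decimal places.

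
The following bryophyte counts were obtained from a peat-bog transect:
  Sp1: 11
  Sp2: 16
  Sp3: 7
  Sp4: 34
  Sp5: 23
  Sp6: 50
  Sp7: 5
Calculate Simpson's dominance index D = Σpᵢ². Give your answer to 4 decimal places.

0.2175

Total N = 11+16+7+34+23+50+5 = 146, so the proportions are 0.075342, 0.109589, 0.047945, 0.232877, 0.157534, 0.342466, 0.034247 (working shown to 6 dp, full precision carried).
D = 0.075342² + 0.109589² + 0.047945² + 0.232877² + 0.157534² + 0.342466² + 0.034247² = 0.005676 + 0.012010 + 0.002299 + 0.054232 + 0.024817 + 0.117283 + 0.001173 = 0.217489.
To 4 decimal places, D = 0.2175.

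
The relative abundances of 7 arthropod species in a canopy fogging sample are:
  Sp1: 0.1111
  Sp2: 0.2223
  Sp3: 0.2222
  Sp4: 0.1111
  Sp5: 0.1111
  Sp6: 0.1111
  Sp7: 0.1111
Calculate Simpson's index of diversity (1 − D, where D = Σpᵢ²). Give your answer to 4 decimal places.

0.8395

D = 0.1111² + 0.2223² + 0.2222² + 0.1111² + 0.1111² + 0.1111² + 0.1111² = 0.012343 + 0.049417 + 0.049373 + 0.012343 + 0.012343 + 0.012343 + 0.012343 = 0.160506 (working shown to 6 dp, full precision carried).
So 1 − D = 0.839494, i.e. 0.8395 to 4 decimal places.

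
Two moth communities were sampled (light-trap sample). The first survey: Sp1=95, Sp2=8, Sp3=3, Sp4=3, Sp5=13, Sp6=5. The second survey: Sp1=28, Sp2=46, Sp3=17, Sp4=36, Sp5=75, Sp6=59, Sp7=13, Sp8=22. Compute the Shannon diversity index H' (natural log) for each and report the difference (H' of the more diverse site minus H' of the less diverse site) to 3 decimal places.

The first survey: N=127, proportions 0.748031, 0.062992, 0.023622, 0.023622, 0.102362, 0.03937, giving H' = 0.928935 (working shown to 6 dp, full precision carried).
The second survey: N=296, proportions 0.094595, 0.155405, 0.057432, 0.121622, 0.253378, 0.199324, 0.043919, 0.074324, giving H' = 1.932508.
Difference = |0.928935 − 1.932508| = 1.003573, i.e. 1.004 to 3 decimal places.

1.004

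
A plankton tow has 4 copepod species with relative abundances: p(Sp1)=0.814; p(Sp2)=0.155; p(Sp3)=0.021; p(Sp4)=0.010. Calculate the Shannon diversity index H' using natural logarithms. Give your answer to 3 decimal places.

Each pᵢ ln pᵢ term (working shown to 5 dp, full precision carried): 0.814×(-0.20579)=-0.16752, 0.155×(-1.86433)=-0.28897, 0.021×(-3.86323)=-0.08113, 0.01×(-4.60517)=-0.04605.
Sum = -0.58367, so H' = 0.584.

0.584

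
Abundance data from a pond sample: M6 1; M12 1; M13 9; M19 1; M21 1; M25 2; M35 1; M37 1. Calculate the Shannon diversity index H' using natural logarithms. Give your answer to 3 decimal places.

Total N = 1+1+9+1+1+2+1+1 = 17, so the proportions are 0.05882, 0.05882, 0.52941, 0.05882, 0.05882, 0.11765, 0.05882, 0.05882 (working shown to 5 dp, full precision carried).
Each pᵢ ln pᵢ term: 0.05882×(-2.83321)=-0.16666, 0.05882×(-2.83321)=-0.16666, 0.52941×(-0.63599)=-0.33670, 0.05882×(-2.83321)=-0.16666, 0.05882×(-2.83321)=-0.16666, 0.11765×(-2.14007)=-0.25177, 0.05882×(-2.83321)=-0.16666, 0.05882×(-2.83321)=-0.16666.
Sum = -1.58843, so H' = 1.588.

1.588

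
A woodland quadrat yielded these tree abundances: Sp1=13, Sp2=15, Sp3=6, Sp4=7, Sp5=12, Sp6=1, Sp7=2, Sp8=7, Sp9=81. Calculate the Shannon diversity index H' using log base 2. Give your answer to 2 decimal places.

2.17

Total N = 13+15+6+7+12+1+2+7+81 = 144, so the proportions are 0.0903, 0.1042, 0.0417, 0.0486, 0.0833, 0.0069, 0.0139, 0.0486, 0.5625 (working shown to 4 dp, full precision carried).
Each pᵢ log₂ pᵢ term: 0.0903×(-3.4695)=-0.3132, 0.1042×(-3.2630)=-0.3399, 0.0417×(-4.5850)=-0.1910, 0.0486×(-4.3626)=-0.2121, 0.0833×(-3.5850)=-0.2987, 0.0069×(-7.1699)=-0.0498, 0.0139×(-6.1699)=-0.0857, 0.0486×(-4.3626)=-0.2121, 0.5625×(-0.8301)=-0.4669.
Sum = -2.1694, so H' = 2.17.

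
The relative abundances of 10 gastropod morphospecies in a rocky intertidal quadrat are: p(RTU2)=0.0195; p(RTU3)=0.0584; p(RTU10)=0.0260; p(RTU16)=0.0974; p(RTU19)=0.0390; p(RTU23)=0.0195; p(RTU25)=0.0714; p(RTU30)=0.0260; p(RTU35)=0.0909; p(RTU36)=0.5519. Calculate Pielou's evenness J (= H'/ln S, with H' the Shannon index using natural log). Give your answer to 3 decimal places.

H' = −Σ pᵢ ln pᵢ = −((-0.07678) + (-0.16588) + (-0.09489) + (-0.22684) + (-0.12652) + (-0.07678) + (-0.18846) + (-0.09489) + (-0.21798) + (-0.32804)) = 1.59706 (working shown to 5 dp, full precision carried).
With S = 10 species, ln S = 2.30259, so J = 1.59706/2.30259 = 0.69359, i.e. 0.694 to 3 decimal places.

0.694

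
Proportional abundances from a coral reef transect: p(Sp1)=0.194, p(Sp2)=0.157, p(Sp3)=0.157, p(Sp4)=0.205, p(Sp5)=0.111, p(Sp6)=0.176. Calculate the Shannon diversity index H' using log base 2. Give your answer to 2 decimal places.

Each pᵢ log₂ pᵢ term (working shown to 4 dp, full precision carried): 0.194×(-2.3659)=-0.4590, 0.157×(-2.6712)=-0.4194, 0.157×(-2.6712)=-0.4194, 0.205×(-2.2863)=-0.4687, 0.111×(-3.1714)=-0.3520, 0.176×(-2.5064)=-0.4411.
Sum = -2.5596, so H' = 2.56.

2.56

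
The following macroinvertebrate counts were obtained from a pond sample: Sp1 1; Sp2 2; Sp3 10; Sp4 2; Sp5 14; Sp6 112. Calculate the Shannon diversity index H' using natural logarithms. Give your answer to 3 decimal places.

0.756

Total N = 1+2+10+2+14+112 = 141, so the proportions are 0.00709, 0.01418, 0.07092, 0.01418, 0.09929, 0.79433 (working shown to 5 dp, full precision carried).
Each pᵢ ln pᵢ term: 0.00709×(-4.94876)=-0.03510, 0.01418×(-4.25561)=-0.06036, 0.07092×(-2.64617)=-0.18767, 0.01418×(-4.25561)=-0.06036, 0.09929×(-2.30970)=-0.22933, 0.79433×(-0.23026)=-0.18290.
Sum = -0.75573, so H' = 0.756.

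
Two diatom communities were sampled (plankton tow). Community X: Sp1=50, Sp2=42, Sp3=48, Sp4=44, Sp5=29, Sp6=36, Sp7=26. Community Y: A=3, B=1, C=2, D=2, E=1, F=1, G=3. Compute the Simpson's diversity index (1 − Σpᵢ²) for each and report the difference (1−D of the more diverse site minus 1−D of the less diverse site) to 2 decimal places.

Community X: N=275, proportions 0.1818, 0.1527, 0.1745, 0.16, 0.1055, 0.1309, 0.0945, giving 1−D = 0.8504 (working shown to 4 dp, full precision carried).
Community Y: N=13, proportions 0.2308, 0.0769, 0.1538, 0.1538, 0.0769, 0.0769, 0.2308, giving 1−D = 0.8284.
Difference = |0.8504 − 0.8284| = 0.0220, i.e. 0.02 to 2 decimal places.

0.02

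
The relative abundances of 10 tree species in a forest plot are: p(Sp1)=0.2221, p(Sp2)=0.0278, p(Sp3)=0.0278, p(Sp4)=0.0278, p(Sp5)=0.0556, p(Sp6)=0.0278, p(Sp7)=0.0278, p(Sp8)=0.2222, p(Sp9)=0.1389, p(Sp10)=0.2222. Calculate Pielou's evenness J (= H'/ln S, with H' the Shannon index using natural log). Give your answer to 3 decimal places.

0.841

H' = −Σ pᵢ ln pᵢ = −((-0.33418) + (-0.09960) + (-0.09960) + (-0.09960) + (-0.16066) + (-0.09960) + (-0.09960) + (-0.33423) + (-0.27419) + (-0.33423)) = 1.93548 (working shown to 5 dp, full precision carried).
With S = 10 species, ln S = 2.30259, so J = 1.93548/2.30259 = 0.84057, i.e. 0.841 to 3 decimal places.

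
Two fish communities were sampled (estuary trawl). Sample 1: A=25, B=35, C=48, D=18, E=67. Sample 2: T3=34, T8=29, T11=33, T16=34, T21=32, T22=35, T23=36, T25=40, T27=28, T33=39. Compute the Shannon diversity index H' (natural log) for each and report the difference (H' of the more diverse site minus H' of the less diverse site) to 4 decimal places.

Sample 1: N=193, proportions 0.129534, 0.181347, 0.248705, 0.093264, 0.34715, giving H' = 1.508971 (working shown to 6 dp, full precision carried).
Sample 2: N=340, proportions 0.1, 0.085294, 0.097059, 0.1, 0.094118, 0.102941, 0.105882, 0.117647, 0.082353, 0.114706, giving H' = 2.296851.
Difference = |1.508971 − 2.296851| = 0.787880, i.e. 0.7879 to 4 decimal places.

0.7879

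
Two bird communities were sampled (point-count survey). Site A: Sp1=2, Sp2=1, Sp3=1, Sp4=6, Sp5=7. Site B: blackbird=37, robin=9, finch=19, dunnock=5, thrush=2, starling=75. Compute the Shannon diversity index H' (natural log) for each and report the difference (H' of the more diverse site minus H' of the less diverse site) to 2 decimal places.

Site A: N=17, proportions 0.1176, 0.0588, 0.0588, 0.3529, 0.4118, giving H' = 1.3180 (working shown to 4 dp, full precision carried).
Site B: N=147, proportions 0.2517, 0.0612, 0.1293, 0.034, 0.0136, 0.5102, giving H' = 1.2995.
Difference = |1.3180 − 1.2995| = 0.0185, i.e. 0.02 to 2 decimal places.

0.02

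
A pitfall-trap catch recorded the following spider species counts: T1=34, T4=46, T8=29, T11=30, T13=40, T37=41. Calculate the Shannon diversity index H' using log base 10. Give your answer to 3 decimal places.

0.772

Total N = 34+46+29+30+40+41 = 220, so the proportions are 0.15455, 0.20909, 0.13182, 0.13636, 0.18182, 0.18636 (working shown to 5 dp, full precision carried).
Each pᵢ log₁₀ pᵢ term: 0.15455×(-0.81094)=-0.12533, 0.20909×(-0.67966)=-0.14211, 0.13182×(-0.88002)=-0.11600, 0.13636×(-0.86530)=-0.11800, 0.18182×(-0.74036)=-0.13461, 0.18636×(-0.72964)=-0.13598.
Sum = -0.77203, so H' = 0.772.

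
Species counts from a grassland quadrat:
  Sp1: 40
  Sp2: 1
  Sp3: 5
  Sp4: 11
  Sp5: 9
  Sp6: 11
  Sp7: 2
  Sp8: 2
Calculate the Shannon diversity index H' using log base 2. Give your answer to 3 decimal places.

Total N = 40+1+5+11+9+11+2+2 = 81, so the proportions are 0.49383, 0.01235, 0.06173, 0.1358, 0.11111, 0.1358, 0.02469, 0.02469 (working shown to 5 dp, full precision carried).
Each pᵢ log₂ pᵢ term: 0.49383×(-1.01792)=-0.50268, 0.01235×(-6.33985)=-0.07827, 0.06173×(-4.01792)=-0.24802, 0.1358×(-2.88042)=-0.39117, 0.11111×(-3.16993)=-0.35221, 0.1358×(-2.88042)=-0.39117, 0.02469×(-5.33985)=-0.13185, 0.02469×(-5.33985)=-0.13185.
Sum = -2.22721, so H' = 2.227.

2.227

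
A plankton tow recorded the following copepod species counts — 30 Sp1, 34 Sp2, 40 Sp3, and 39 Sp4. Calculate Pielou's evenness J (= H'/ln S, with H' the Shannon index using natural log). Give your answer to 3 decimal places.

Total N = 30+34+40+39 = 143, so the proportions are 0.20979, 0.23776, 0.27972, 0.27273 (working shown to 5 dp, full precision carried).
H' = −Σ pᵢ ln pᵢ = −((-0.32762) + (-0.34154) + (-0.35635) + (-0.35435)) = 1.37986.
With S = 4 species, ln S = 1.38629, so J = 1.37986/1.38629 = 0.99536, i.e. 0.995 to 3 decimal places.

0.995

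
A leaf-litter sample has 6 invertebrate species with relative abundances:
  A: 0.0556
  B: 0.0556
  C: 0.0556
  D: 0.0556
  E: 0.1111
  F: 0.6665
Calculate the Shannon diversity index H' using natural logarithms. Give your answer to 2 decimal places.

Each pᵢ ln pᵢ term (working shown to 4 dp, full precision carried): 0.0556×(-2.8896)=-0.1607, 0.0556×(-2.8896)=-0.1607, 0.0556×(-2.8896)=-0.1607, 0.0556×(-2.8896)=-0.1607, 0.1111×(-2.1973)=-0.2441, 0.6665×(-0.4057)=-0.2704.
Sum = -1.1572, so H' = 1.16.

1.16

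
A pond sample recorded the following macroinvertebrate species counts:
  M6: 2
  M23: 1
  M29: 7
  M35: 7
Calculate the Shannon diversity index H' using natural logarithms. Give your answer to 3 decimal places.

1.149

Total N = 2+1+7+7 = 17, so the proportions are 0.11765, 0.05882, 0.41176, 0.41176 (working shown to 5 dp, full precision carried).
Each pᵢ ln pᵢ term: 0.11765×(-2.14007)=-0.25177, 0.05882×(-2.83321)=-0.16666, 0.41176×(-0.88730)=-0.36536, 0.41176×(-0.88730)=-0.36536.
Sum = -1.14915, so H' = 1.149.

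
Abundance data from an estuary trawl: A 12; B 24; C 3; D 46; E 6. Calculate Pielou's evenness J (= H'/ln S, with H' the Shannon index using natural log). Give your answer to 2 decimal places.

Total N = 12+24+3+46+6 = 91, so the proportions are 0.1319, 0.2637, 0.033, 0.5055, 0.0659 (working shown to 4 dp, full precision carried).
H' = −Σ pᵢ ln pᵢ = −((-0.2672) + (-0.3515) + (-0.1125) + (-0.3449) + (-0.1793)) = 1.2553.
With S = 5 species, ln S = 1.6094, so J = 1.2553/1.6094 = 0.7800, i.e. 0.78 to 2 decimal places.

0.78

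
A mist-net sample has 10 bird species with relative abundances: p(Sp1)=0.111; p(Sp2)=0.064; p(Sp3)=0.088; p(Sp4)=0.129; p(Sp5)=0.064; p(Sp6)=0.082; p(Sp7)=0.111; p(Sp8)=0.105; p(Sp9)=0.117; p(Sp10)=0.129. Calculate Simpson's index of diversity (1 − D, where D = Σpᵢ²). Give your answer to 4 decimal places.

D = 0.111² + 0.064² + 0.088² + 0.129² + 0.064² + 0.082² + 0.111² + 0.105² + 0.117² + 0.129² = 0.012321 + 0.004096 + 0.007744 + 0.016641 + 0.004096 + 0.006724 + 0.012321 + 0.011025 + 0.013689 + 0.016641 = 0.105298 (working shown to 6 dp, full precision carried).
So 1 − D = 0.894702, i.e. 0.8947 to 4 decimal places.

0.8947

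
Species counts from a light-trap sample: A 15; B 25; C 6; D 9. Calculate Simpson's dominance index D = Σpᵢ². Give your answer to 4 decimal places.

0.3197

Total N = 15+25+6+9 = 55, so the proportions are 0.272727, 0.454545, 0.109091, 0.163636 (working shown to 6 dp, full precision carried).
D = 0.272727² + 0.454545² + 0.109091² + 0.163636² = 0.074380 + 0.206612 + 0.011901 + 0.026777 = 0.319669.
To 4 decimal places, D = 0.3197.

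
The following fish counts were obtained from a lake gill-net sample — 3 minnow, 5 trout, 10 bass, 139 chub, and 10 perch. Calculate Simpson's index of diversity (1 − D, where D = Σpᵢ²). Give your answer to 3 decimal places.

0.299

Total N = 3+5+10+139+10 = 167, so the proportions are 0.01796, 0.02994, 0.05988, 0.83234, 0.05988 (working shown to 5 dp, full precision carried).
D = 0.01796² + 0.02994² + 0.05988² + 0.83234² + 0.05988² = 0.00032 + 0.00090 + 0.00359 + 0.69278 + 0.00359 = 0.70117.
So 1 − D = 0.29883, i.e. 0.299 to 3 decimal places.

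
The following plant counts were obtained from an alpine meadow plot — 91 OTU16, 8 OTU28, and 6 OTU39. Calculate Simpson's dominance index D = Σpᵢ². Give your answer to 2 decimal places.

Total N = 91+8+6 = 105, so the proportions are 0.8667, 0.0762, 0.0571 (working shown to 4 dp, full precision carried).
D = 0.8667² + 0.0762² + 0.0571² = 0.7511 + 0.0058 + 0.0033 = 0.7602.
To 2 decimal places, D = 0.76.

0.76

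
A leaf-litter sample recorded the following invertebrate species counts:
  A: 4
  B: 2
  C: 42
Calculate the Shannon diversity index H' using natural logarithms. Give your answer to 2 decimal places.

0.46

Total N = 4+2+42 = 48, so the proportions are 0.0833, 0.0417, 0.875 (working shown to 4 dp, full precision carried).
Each pᵢ ln pᵢ term: 0.0833×(-2.4849)=-0.2071, 0.0417×(-3.1781)=-0.1324, 0.875×(-0.1335)=-0.1168.
Sum = -0.4563, so H' = 0.46.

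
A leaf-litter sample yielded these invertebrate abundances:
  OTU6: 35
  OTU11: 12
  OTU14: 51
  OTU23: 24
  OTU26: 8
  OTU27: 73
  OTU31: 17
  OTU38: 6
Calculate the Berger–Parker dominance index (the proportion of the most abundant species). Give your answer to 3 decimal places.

Total N = 35+12+51+24+8+73+17+6 = 226, so the proportions are 0.15487, 0.0531, 0.22566, 0.10619, 0.0354, 0.32301, 0.07522, 0.02655 (working shown to 5 dp, full precision carried).
The largest proportion is 0.32301, i.e. d = 0.323 to 3 decimal places.

0.323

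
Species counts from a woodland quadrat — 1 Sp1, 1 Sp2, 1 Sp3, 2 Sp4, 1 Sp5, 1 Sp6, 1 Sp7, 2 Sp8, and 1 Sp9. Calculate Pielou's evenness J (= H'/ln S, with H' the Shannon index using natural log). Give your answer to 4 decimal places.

Total N = 1+1+1+2+1+1+1+2+1 = 11, so the proportions are 0.090909, 0.090909, 0.090909, 0.181818, 0.090909, 0.090909, 0.090909, 0.181818, 0.090909 (working shown to 6 dp, full precision carried).
H' = −Σ pᵢ ln pᵢ = −((-0.217990) + (-0.217990) + (-0.217990) + (-0.309954) + (-0.217990) + (-0.217990) + (-0.217990) + (-0.309954) + (-0.217990)) = 2.145842.
With S = 9 species, ln S = 2.197225, so J = 2.145842/2.197225 = 0.976615, i.e. 0.9766 to 4 decimal places.

0.9766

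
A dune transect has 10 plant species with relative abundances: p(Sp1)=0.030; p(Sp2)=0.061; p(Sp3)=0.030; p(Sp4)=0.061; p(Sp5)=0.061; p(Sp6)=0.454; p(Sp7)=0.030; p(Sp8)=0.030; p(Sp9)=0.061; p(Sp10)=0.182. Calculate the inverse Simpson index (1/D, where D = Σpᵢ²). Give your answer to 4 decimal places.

D = 0.03² + 0.061² + 0.03² + 0.061² + 0.061² + 0.454² + 0.03² + 0.03² + 0.061² + 0.182² = 0.00090000 + 0.00372100 + 0.00090000 + 0.00372100 + 0.00372100 + 0.20611600 + 0.00090000 + 0.00090000 + 0.00372100 + 0.03312400 = 0.25772400 (working shown to 8 dp, full precision carried).
So 1/D = 3.880120, i.e. 3.8801 to 4 decimal places.

3.8801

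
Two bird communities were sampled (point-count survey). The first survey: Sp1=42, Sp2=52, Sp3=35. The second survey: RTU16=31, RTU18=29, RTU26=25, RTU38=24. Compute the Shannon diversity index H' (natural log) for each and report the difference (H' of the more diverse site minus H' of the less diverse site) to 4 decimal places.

The first survey: N=129, proportions 0.325581, 0.403101, 0.271318, giving H' = 1.085518 (working shown to 6 dp, full precision carried).
The second survey: N=109, proportions 0.284404, 0.266055, 0.229358, 0.220183, giving H' = 1.380794.
Difference = |1.085518 − 1.380794| = 0.295276, i.e. 0.2953 to 4 decimal places.

0.2953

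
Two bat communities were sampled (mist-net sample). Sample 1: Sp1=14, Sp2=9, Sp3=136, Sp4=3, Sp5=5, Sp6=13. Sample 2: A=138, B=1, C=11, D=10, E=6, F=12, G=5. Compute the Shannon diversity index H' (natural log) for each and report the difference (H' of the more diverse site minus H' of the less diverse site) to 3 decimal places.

0.040

Sample 1: N=180, proportions 0.07778, 0.05, 0.75556, 0.01667, 0.02778, 0.07222, giving H' = 0.91779 (working shown to 5 dp, full precision carried).
Sample 2: N=183, proportions 0.7541, 0.00546, 0.06011, 0.05464, 0.03279, 0.06557, 0.02732, giving H' = 0.95823.
Difference = |0.91779 − 0.95823| = 0.04044, i.e. 0.040 to 3 decimal places.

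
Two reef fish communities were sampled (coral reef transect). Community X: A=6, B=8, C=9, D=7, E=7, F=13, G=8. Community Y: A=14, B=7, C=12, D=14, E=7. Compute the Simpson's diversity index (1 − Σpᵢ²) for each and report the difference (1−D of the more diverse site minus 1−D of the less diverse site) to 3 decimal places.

Community X: N=58, proportions 0.10345, 0.13793, 0.15517, 0.12069, 0.12069, 0.22414, 0.13793, giving 1−D = 0.84780 (working shown to 5 dp, full precision carried).
Community Y: N=54, proportions 0.25926, 0.12963, 0.22222, 0.25926, 0.12963, giving 1−D = 0.78258.
Difference = |0.84780 − 0.78258| = 0.06522, i.e. 0.065 to 3 decimal places.

0.065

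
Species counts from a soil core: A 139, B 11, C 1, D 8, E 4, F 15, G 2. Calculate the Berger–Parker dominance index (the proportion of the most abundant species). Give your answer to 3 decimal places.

Total N = 139+11+1+8+4+15+2 = 180, so the proportions are 0.77222, 0.06111, 0.00556, 0.04444, 0.02222, 0.08333, 0.01111 (working shown to 5 dp, full precision carried).
The largest proportion is 0.77222, i.e. d = 0.772 to 3 decimal places.

0.772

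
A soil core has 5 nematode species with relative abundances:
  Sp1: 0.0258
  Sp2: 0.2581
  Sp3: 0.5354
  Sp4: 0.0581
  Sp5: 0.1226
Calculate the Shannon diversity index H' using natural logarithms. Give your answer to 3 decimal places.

1.201

Each pᵢ ln pᵢ term (working shown to 5 dp, full precision carried): 0.0258×(-3.65738)=-0.09436, 0.2581×(-1.35441)=-0.34957, 0.5354×(-0.62474)=-0.33449, 0.0581×(-2.84559)=-0.16533, 0.1226×(-2.09883)=-0.25732.
Sum = -1.20106, so H' = 1.201.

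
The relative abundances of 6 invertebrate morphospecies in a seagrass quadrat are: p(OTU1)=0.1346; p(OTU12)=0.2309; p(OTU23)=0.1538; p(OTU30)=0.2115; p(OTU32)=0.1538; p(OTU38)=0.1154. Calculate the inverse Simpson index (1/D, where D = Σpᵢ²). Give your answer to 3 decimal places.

D = 0.1346² + 0.2309² + 0.1538² + 0.2115² + 0.1538² + 0.1154² = 0.0181172 + 0.0533148 + 0.0236544 + 0.0447322 + 0.0236544 + 0.0133172 = 0.1767903 (working shown to 7 dp, full precision carried).
So 1/D = 5.65642, i.e. 5.656 to 3 decimal places.

5.656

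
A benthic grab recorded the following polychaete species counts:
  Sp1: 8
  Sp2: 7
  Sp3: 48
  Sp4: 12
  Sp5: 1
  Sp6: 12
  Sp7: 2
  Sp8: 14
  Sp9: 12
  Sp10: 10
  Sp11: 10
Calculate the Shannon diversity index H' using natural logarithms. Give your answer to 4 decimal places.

2.0456

Total N = 8+7+48+12+1+12+2+14+12+10+10 = 136, so the proportions are 0.058824, 0.051471, 0.352941, 0.088235, 0.007353, 0.088235, 0.014706, 0.102941, 0.088235, 0.073529, 0.073529 (working shown to 6 dp, full precision carried).
Each pᵢ ln pᵢ term: 0.058824×(-2.833213)=-0.166660, 0.051471×(-2.966745)=-0.152700, 0.352941×(-1.041454)=-0.367572, 0.088235×(-2.427748)=-0.214213, 0.007353×(-4.912655)=-0.036122, 0.088235×(-2.427748)=-0.214213, 0.014706×(-4.219508)=-0.062052, 0.102941×(-2.273598)=-0.234047, 0.088235×(-2.427748)=-0.214213, 0.073529×(-2.610070)=-0.191917, 0.073529×(-2.610070)=-0.191917.
Sum = -2.045626, so H' = 2.0456.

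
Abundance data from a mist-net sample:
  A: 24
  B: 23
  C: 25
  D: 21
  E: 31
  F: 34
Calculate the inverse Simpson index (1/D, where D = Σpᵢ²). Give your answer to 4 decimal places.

5.8218

Total N = 24+23+25+21+31+34 = 158, so the proportions are 0.15189873, 0.14556962, 0.15822785, 0.13291139, 0.19620253, 0.21518987 (working shown to 8 dp, full precision carried).
D = 0.15189873² + 0.14556962² + 0.15822785² + 0.13291139² + 0.19620253² + 0.21518987² = 0.02307323 + 0.02119051 + 0.02503605 + 0.01766544 + 0.03849543 + 0.04630668 = 0.17176734.
So 1/D = 5.821828, i.e. 5.8218 to 4 decimal places.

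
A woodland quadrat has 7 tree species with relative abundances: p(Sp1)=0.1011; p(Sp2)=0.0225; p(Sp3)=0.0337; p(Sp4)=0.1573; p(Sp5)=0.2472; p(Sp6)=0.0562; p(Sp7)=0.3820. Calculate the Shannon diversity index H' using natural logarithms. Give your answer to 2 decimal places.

1.60

Each pᵢ ln pᵢ term (working shown to 4 dp, full precision carried): 0.1011×(-2.2916)=-0.2317, 0.0225×(-3.7942)=-0.0854, 0.0337×(-3.3903)=-0.1143, 0.1573×(-1.8496)=-0.2909, 0.2472×(-1.3976)=-0.3455, 0.0562×(-2.8788)=-0.1618, 0.382×(-0.9623)=-0.3676.
Sum = -1.5971, so H' = 1.60.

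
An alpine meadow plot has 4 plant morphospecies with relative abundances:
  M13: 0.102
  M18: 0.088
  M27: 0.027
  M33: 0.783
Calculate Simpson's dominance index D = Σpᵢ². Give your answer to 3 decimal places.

0.632

D = 0.102² + 0.088² + 0.027² + 0.783² = 0.01040 + 0.00774 + 0.00073 + 0.61309 = 0.63197 (working shown to 5 dp, full precision carried).
To 3 decimal places, D = 0.632.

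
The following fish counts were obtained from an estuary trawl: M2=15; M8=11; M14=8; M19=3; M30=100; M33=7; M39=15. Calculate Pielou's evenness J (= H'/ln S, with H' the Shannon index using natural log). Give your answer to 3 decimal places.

Total N = 15+11+8+3+100+7+15 = 159, so the proportions are 0.09434, 0.06918, 0.05031, 0.01887, 0.62893, 0.04403, 0.09434 (working shown to 5 dp, full precision carried).
H' = −Σ pᵢ ln pᵢ = −((-0.22272) + (-0.18479) + (-0.15041) + (-0.07491) + (-0.29166) + (-0.13749) + (-0.22272)) = 1.28470.
With S = 7 species, ln S = 1.94591, so J = 1.28470/1.94591 = 0.66021, i.e. 0.660 to 3 decimal places.

0.660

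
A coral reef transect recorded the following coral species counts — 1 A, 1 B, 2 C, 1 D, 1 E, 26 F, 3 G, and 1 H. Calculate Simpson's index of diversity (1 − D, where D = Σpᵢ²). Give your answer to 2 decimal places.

0.46

Total N = 1+1+2+1+1+26+3+1 = 36, so the proportions are 0.0278, 0.0278, 0.0556, 0.0278, 0.0278, 0.7222, 0.0833, 0.0278 (working shown to 4 dp, full precision carried).
D = 0.0278² + 0.0278² + 0.0556² + 0.0278² + 0.0278² + 0.7222² + 0.0833² + 0.0278² = 0.0008 + 0.0008 + 0.0031 + 0.0008 + 0.0008 + 0.5216 + 0.0069 + 0.0008 = 0.5355.
So 1 − D = 0.4645, i.e. 0.46 to 2 decimal places.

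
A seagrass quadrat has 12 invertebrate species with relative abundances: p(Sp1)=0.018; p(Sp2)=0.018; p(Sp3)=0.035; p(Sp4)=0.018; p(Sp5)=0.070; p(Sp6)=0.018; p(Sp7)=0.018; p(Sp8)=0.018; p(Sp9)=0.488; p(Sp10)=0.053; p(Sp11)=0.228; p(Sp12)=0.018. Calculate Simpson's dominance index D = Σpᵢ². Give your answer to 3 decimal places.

D = 0.018² + 0.018² + 0.035² + 0.018² + 0.07² + 0.018² + 0.018² + 0.018² + 0.488² + 0.053² + 0.228² + 0.018² = 0.00032 + 0.00032 + 0.00123 + 0.00032 + 0.00490 + 0.00032 + 0.00032 + 0.00032 + 0.23814 + 0.00281 + 0.05198 + 0.00032 = 0.30133 (working shown to 5 dp, full precision carried).
To 3 decimal places, D = 0.301.

0.301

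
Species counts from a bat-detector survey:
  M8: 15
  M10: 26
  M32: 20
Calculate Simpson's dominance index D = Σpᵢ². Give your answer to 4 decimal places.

0.3496

Total N = 15+26+20 = 61, so the proportions are 0.245902, 0.42623, 0.327869 (working shown to 6 dp, full precision carried).
D = 0.245902² + 0.42623² + 0.327869² = 0.060468 + 0.181672 + 0.107498 = 0.349637.
To 4 decimal places, D = 0.3496.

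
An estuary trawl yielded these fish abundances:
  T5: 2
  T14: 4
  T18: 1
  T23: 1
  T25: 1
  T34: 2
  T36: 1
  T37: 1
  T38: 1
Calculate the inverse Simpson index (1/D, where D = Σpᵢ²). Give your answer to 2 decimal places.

6.53

Total N = 2+4+1+1+1+2+1+1+1 = 14, so the proportions are 0.142857, 0.285714, 0.071429, 0.071429, 0.071429, 0.142857, 0.071429, 0.071429, 0.071429 (working shown to 6 dp, full precision carried).
D = 0.142857² + 0.285714² + 0.071429² + 0.071429² + 0.071429² + 0.142857² + 0.071429² + 0.071429² + 0.071429² = 0.020408 + 0.081633 + 0.005102 + 0.005102 + 0.005102 + 0.020408 + 0.005102 + 0.005102 + 0.005102 = 0.153061.
So 1/D = 6.5333, i.e. 6.53 to 2 decimal places.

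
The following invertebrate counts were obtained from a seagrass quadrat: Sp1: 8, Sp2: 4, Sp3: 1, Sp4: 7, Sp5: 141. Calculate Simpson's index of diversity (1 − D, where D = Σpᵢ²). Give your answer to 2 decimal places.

0.23

Total N = 8+4+1+7+141 = 161, so the proportions are 0.0497, 0.0248, 0.0062, 0.0435, 0.8758 (working shown to 4 dp, full precision carried).
D = 0.0497² + 0.0248² + 0.0062² + 0.0435² + 0.8758² = 0.0025 + 0.0006 + 0.0000 + 0.0019 + 0.7670 = 0.7720.
So 1 − D = 0.2280, i.e. 0.23 to 2 decimal places.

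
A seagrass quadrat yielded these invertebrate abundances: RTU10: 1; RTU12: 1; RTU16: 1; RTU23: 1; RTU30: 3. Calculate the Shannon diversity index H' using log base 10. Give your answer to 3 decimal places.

0.641

Total N = 1+1+1+1+3 = 7, so the proportions are 0.14286, 0.14286, 0.14286, 0.14286, 0.42857 (working shown to 5 dp, full precision carried).
Each pᵢ log₁₀ pᵢ term: 0.14286×(-0.84510)=-0.12073, 0.14286×(-0.84510)=-0.12073, 0.14286×(-0.84510)=-0.12073, 0.14286×(-0.84510)=-0.12073, 0.42857×(-0.36798)=-0.15770.
Sum = -0.64062, so H' = 0.641.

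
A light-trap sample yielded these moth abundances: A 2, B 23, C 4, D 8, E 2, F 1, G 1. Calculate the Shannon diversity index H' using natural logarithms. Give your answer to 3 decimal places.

Total N = 2+23+4+8+2+1+1 = 41, so the proportions are 0.04878, 0.56098, 0.09756, 0.19512, 0.04878, 0.02439, 0.02439 (working shown to 5 dp, full precision carried).
Each pᵢ ln pᵢ term: 0.04878×(-3.02042)=-0.14734, 0.56098×(-0.57808)=-0.32429, 0.09756×(-2.32728)=-0.22705, 0.19512×(-1.63413)=-0.31885, 0.04878×(-3.02042)=-0.14734, 0.02439×(-3.71357)=-0.09057, 0.02439×(-3.71357)=-0.09057.
Sum = -1.34602, so H' = 1.346.

1.346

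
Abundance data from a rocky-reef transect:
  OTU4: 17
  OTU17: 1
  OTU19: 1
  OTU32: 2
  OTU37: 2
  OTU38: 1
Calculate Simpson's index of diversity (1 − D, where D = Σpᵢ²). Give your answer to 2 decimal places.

Total N = 17+1+1+2+2+1 = 24, so the proportions are 0.7083, 0.0417, 0.0417, 0.0833, 0.0833, 0.0417 (working shown to 4 dp, full precision carried).
D = 0.7083² + 0.0417² + 0.0417² + 0.0833² + 0.0833² + 0.0417² = 0.5017 + 0.0017 + 0.0017 + 0.0069 + 0.0069 + 0.0017 = 0.5208.
So 1 − D = 0.4792, i.e. 0.48 to 2 decimal places.

0.48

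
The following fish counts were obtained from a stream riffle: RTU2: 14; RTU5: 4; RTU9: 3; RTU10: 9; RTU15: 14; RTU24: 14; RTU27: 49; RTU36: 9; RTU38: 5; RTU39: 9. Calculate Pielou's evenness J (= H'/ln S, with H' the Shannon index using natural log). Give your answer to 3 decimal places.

0.852

Total N = 14+4+3+9+14+14+49+9+5+9 = 130, so the proportions are 0.10769, 0.03077, 0.02308, 0.06923, 0.10769, 0.10769, 0.37692, 0.06923, 0.03846, 0.06923 (working shown to 5 dp, full precision carried).
H' = −Σ pᵢ ln pᵢ = −((-0.23999) + (-0.10712) + (-0.08698) + (-0.18487) + (-0.23999) + (-0.23999) + (-0.36777) + (-0.18487) + (-0.12531) + (-0.18487)) = 1.96174.
With S = 10 species, ln S = 2.30259, so J = 1.96174/2.30259 = 0.85197, i.e. 0.852 to 3 decimal places.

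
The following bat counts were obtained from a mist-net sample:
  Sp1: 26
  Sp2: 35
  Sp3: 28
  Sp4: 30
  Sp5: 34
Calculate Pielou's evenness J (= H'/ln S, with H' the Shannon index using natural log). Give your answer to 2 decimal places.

1.00

Total N = 26+35+28+30+34 = 153, so the proportions are 0.1699, 0.2288, 0.183, 0.1961, 0.2222 (working shown to 4 dp, full precision carried).
H' = −Σ pᵢ ln pᵢ = −((-0.3012) + (-0.3374) + (-0.3108) + (-0.3195) + (-0.3342)) = 1.6031.
With S = 5 species, ln S = 1.6094, so J = 1.6031/1.6094 = 0.9961, i.e. 1.00 to 2 decimal places.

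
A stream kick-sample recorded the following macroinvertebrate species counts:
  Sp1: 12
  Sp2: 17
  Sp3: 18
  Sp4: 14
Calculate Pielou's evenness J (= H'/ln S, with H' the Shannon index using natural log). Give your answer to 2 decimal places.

Total N = 12+17+18+14 = 61, so the proportions are 0.1967, 0.2787, 0.2951, 0.2295 (working shown to 4 dp, full precision carried).
H' = −Σ pᵢ ln pᵢ = −((-0.3199) + (-0.3561) + (-0.3601) + (-0.3378)) = 1.3739.
With S = 4 species, ln S = 1.3863, so J = 1.3739/1.3863 = 0.9910, i.e. 0.99 to 2 decimal places.

0.99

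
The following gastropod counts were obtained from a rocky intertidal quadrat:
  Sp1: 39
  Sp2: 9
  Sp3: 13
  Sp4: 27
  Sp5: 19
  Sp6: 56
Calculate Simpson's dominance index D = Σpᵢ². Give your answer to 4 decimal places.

Total N = 39+9+13+27+19+56 = 163, so the proportions are 0.239264, 0.055215, 0.079755, 0.165644, 0.116564, 0.343558 (working shown to 6 dp, full precision carried).
D = 0.239264² + 0.055215² + 0.079755² + 0.165644² + 0.116564² + 0.343558² = 0.057247 + 0.003049 + 0.006361 + 0.027438 + 0.013587 + 0.118032 = 0.225714.
To 4 decimal places, D = 0.2257.

0.2257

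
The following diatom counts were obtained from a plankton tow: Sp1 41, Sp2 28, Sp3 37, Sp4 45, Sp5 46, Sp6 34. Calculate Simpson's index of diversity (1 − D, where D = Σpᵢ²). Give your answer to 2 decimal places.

Total N = 41+28+37+45+46+34 = 231, so the proportions are 0.1775, 0.1212, 0.1602, 0.1948, 0.1991, 0.1472 (working shown to 4 dp, full precision carried).
D = 0.1775² + 0.1212² + 0.1602² + 0.1948² + 0.1991² + 0.1472² = 0.0315 + 0.0147 + 0.0257 + 0.0379 + 0.0397 + 0.0217 = 0.1711.
So 1 − D = 0.8289, i.e. 0.83 to 2 decimal places.

0.83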